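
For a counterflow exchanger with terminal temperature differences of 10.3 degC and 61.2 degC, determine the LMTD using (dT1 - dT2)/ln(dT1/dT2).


LMTD = (dT1 - dT2) / ln(dT1/dT2)
= (10.3 - 61.2) / ln(10.3 / 61.2) = -50.9 / -1.782 = 28.56

28.56 degC


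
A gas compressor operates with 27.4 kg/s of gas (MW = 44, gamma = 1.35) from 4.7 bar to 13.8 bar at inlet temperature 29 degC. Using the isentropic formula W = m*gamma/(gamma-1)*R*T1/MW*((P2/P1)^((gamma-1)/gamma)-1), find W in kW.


Isentropic work: W = m*(gamma/(gamma-1))*(R*T1/MW)*((P2/P1)^((gamma-1)/gamma) - 1)
T1 = 29 + 273.15 = 302.15 K
Pressure ratio = 13.8 / 4.7 = 2.93617
Exponent = (1.35 - 1)/1.35 = 0.259259
(P2/P1)^exp - 1 = 2.93617^0.259259 - 1 = 0.322137
W = 27.4 * 1.35 / 0.35 * 8.314 * 302.15 / 44 * 0.322137 = 1944

1944 kW


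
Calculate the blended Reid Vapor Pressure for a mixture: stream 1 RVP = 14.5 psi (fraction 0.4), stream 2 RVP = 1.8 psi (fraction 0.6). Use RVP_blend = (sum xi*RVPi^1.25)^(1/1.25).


Chevron index: RVP_blend = (sum xi*RVPi^1.25)^(1/1.25)
RVP^1.25 terms: 0.4 * 14.5^1.25 + 0.6 * 1.8^1.25 = 12.569
RVP_blend = 12.569^(1/1.25) = 7.576

7.576 psi


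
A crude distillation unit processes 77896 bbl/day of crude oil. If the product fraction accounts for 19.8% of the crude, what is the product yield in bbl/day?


Crude throughput = 77896 bbl/day
Fraction yield = 19.8%
yield = throughput * fraction / 100
yield = 77896 * 19.8 / 100 = 15423.408

15423.408 bbl/day


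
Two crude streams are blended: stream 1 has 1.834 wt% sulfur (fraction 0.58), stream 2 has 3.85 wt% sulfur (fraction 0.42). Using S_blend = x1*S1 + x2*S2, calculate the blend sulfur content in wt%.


Linear sulfur blending: S_blend = x1*S1 + x2*S2
Contribution 1: 0.58 * 1.834 = 1.06372 wt%
Contribution 2: 0.42 * 3.85 = 1.617 wt%
S_blend = 1.06372 + 1.617 = 2.68072

2.68072 wt%


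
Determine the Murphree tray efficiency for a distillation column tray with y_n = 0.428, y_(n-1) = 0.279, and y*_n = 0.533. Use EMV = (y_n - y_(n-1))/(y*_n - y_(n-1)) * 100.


Murphree vapor efficiency: EMV = (y_n - y_(n-1)) / (y*_n - y_(n-1)) * 100
EMV = (0.428 - 0.279) / (0.533 - 0.279) * 100 = 0.149 / 0.254 * 100 = 58.66

58.66 %


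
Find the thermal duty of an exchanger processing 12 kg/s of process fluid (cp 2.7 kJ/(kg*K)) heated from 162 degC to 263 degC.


Q = m_dot * cp * delta_T
delta_T = 263 - 162 = 101 K
Q = 12 * 2.7 * 101
= 32.4 * 101
= 3272.4 kW

3272.4 kW


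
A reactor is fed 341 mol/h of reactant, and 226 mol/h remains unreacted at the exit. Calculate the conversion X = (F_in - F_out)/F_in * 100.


X = (F_in - F_out) / F_in * 100
Moles reacted = 341 - 226 = 115
X = 115 / 341 * 100
= 0.3372 * 100
= 33.72 %

33.72 %


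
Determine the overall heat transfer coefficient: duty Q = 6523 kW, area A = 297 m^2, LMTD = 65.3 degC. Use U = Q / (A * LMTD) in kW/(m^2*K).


From Q = U*A*LMTD, U = Q / (A * LMTD)
U = 6523 / (297 * 65.3) = 6523 / 19394.1 = 0.3363

0.3363 kW/(m^2*K)


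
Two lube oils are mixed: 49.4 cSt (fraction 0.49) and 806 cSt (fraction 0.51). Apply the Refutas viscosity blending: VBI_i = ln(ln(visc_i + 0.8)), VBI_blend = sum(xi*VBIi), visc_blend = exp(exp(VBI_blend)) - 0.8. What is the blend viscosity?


Refutas method: VBN_i = 14.534*ln(ln(visc_i + 0.8)) + 10.975, blended linearly by mass fraction; since VBN is linear in VBI_i = ln(ln(visc_i + 0.8)) and the fractions sum to 1, blend VBI directly: visc = exp(exp(VBI_blend)) - 0.8
VBI_1 = ln(ln(49.4 + 0.8)) = 1.36507
VBI_2 = ln(ln(806 + 0.8)) = 1.90107
VBI_blend = 0.49 * 1.36507 + 0.51 * 1.90107 = 1.63843
visc_blend = exp(exp(1.63843)) - 0.8 = 171.1

171.1 cSt


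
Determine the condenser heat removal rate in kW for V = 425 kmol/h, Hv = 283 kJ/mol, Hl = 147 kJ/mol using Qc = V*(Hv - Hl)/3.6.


Qc = 425 * (283 - 147) / 3.6 = 425 * 136 / 3.6 = 16060

16060 kW


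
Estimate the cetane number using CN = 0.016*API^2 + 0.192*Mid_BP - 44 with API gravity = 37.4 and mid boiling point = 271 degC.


CN = 0.016 * 37.4^2 + 0.192 * 271 - 44
CN = 22.38016 + 52.032 - 44 = 30.41216

30.41216


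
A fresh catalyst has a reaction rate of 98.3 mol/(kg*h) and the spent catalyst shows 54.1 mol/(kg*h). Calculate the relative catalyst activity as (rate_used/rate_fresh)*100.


Activity (%) = (rate_used / rate_fresh) * 100
rate_used = 54.1, rate_fresh = 98.3
= (54.1 / 98.3) * 100
= 0.5504 * 100 = 55.04

55.04 %


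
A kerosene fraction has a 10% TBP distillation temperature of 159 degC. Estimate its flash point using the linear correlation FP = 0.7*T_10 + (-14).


FP = 0.7 * 159 + (-14) = 97.3

97.3 degC


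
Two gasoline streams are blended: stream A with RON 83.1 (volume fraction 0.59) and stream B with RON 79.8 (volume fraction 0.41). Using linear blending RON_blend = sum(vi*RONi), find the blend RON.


Linear blending: RON_blend = sum(vi * RONi)
Contribution 1: 0.59 * 83.1 = 49.029
Contribution 2: 0.41 * 79.8 = 32.718
RON_blend = 49.029 + 32.718 = 81.747

81.747


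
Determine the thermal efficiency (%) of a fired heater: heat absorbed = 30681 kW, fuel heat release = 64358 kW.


Furnace efficiency = Q_absorbed / Q_fuel * 100
= 30681 / 64358 * 100 = 47.67

47.67 %


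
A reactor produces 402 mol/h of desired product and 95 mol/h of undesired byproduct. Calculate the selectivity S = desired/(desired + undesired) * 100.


Selectivity = desired / (desired + undesired) * 100
Total products = 402 + 95 = 497 mol/h
S = 402 / 497 * 100
= 0.8089 * 100
= 80.89 %

80.89 %


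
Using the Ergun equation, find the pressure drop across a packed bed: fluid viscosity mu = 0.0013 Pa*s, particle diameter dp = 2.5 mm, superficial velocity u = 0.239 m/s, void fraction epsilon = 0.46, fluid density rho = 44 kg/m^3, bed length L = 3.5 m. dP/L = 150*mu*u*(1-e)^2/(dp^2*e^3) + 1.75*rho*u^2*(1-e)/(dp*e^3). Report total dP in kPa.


dp = 2.5 mm = 0.0025 m
Viscous term = 150*0.0013*0.239*(1-0.46)^2 / (0.0025^2*0.46^3) = 22339.1
Inertial term = 1.75*44*0.239^2*(1-0.46) / (0.0025*0.46^3) = 9760.38
dP/L = 22339.1 + 9760.38 = 32099.5 Pa/m
dP = 32099.5 * 3.5 / 1000 = 112.3 kPa

112.3 kPa


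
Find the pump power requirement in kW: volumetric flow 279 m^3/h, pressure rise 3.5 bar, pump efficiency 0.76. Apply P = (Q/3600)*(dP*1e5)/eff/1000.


Q = 279 / 3600 = 0.0775 m^3/s
P = 0.0775 * (3.5 * 1e5) / 0.76 / 1000 = 35.69

35.69 kW


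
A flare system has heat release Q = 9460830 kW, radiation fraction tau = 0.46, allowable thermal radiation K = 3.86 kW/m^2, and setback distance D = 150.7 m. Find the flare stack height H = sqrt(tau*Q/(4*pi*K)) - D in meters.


tau*Q/(4*pi*K) = 0.46 * 9460830 / (4 * pi * 3.86) = 89720.1
sqrt(89720.1) = 299.533
H = 299.533 - 150.7 = 148.8

148.8 m


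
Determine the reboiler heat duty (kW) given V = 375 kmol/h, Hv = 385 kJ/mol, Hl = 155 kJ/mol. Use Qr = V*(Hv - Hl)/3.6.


Qr = 375 * (385 - 155) / 3.6 = 375 * 230 / 3.6 = 23960

23960 kW


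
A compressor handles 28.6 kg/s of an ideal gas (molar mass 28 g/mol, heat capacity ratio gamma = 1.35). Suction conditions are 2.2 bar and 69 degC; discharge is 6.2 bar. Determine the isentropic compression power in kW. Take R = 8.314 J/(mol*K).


Isentropic work: W = m*(gamma/(gamma-1))*(R*T1/MW)*((P2/P1)^((gamma-1)/gamma) - 1)
T1 = 69 + 273.15 = 342.15 K
Pressure ratio = 6.2 / 2.2 = 2.81818
Exponent = (1.35 - 1)/1.35 = 0.259259
(P2/P1)^exp - 1 = 2.81818^0.259259 - 1 = 0.308153
W = 28.6 * 1.35 / 0.35 * 8.314 * 342.15 / 28 * 0.308153 = 3454

3454 kW


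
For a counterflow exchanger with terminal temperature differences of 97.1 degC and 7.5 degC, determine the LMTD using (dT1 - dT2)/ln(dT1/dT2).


LMTD = (dT1 - dT2) / ln(dT1/dT2)
= (97.1 - 7.5) / ln(97.1 / 7.5) = 89.6 / 2.56084 = 34.99

34.99 degC


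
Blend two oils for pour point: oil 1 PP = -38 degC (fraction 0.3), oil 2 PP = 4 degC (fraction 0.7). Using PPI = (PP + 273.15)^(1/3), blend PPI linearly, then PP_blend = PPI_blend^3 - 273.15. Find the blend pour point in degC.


PPI_1 = (-38 + 273.15)^(1/3) = 6.172318
PPI_2 = (4 + 273.15)^(1/3) = 6.51986
PPI_blend = 0.3 * 6.172318 + 0.7 * 6.51986 = 6.415597
PP_blend = 6.415597^3 - 273.15 = 264.0652 - 273.15 = -9.08

-9.08 degC


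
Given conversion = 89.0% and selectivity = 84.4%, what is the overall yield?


Overall yield = conversion (%) * selectivity (%) / 100
Conversion = 89.0%, Selectivity = 84.4%
Y = 89.0 * 84.4 / 100
= 75.116 %

75.116 %


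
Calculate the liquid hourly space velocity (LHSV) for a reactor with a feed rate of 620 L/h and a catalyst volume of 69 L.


LHSV = volumetric feed rate / catalyst volume
= 620 L/h / 69 L
= 8.986 h^-1

8.986 h^-1


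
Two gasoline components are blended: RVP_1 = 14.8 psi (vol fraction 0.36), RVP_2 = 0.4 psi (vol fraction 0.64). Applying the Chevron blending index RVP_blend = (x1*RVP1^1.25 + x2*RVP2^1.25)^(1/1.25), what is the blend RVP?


Chevron index: RVP_blend = (sum xi*RVPi^1.25)^(1/1.25)
RVP^1.25 terms: 0.36 * 14.8^1.25 + 0.64 * 0.4^1.25 = 10.6539
RVP_blend = 10.6539^(1/1.25) = 6.638

6.638 psi


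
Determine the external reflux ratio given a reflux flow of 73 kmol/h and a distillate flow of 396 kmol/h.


Reflux ratio definition: R = L / D (liquid returned / distillate withdrawn)
L = 73 kmol/h, D = 396 kmol/h
R = 73 / 396 = 0.1843

0.1843


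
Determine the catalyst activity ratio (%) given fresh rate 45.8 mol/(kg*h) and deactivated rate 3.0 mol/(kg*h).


Activity (%) = (rate_used / rate_fresh) * 100
rate_used = 3.0, rate_fresh = 45.8
= (3.0 / 45.8) * 100
= 0.06550 * 100 = 6.550

6.550 %


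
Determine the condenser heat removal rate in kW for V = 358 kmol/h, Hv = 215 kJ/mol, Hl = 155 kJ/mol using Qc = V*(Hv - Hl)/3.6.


Qc = 358 * (215 - 155) / 3.6 = 358 * 60 / 3.6 = 5967

5967 kW


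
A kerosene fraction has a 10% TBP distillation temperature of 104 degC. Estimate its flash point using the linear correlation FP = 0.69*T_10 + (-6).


FP = 0.69 * 104 + (-6) = 65.76

65.76 degC


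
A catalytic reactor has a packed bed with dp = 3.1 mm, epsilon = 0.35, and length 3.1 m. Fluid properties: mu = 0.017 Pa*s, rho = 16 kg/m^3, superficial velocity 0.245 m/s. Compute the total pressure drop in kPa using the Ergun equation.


dp = 3.1 mm = 0.0031 m
Viscous term = 150*0.017*0.245*(1-0.35)^2 / (0.0031^2*0.35^3) = 640627
Inertial term = 1.75*16*0.245^2*(1-0.35) / (0.0031*0.35^3) = 8219.35
dP/L = 640627 + 8219.35 = 648846 Pa/m
dP = 648846 * 3.1 / 1000 = 2011 kPa

2011 kPa


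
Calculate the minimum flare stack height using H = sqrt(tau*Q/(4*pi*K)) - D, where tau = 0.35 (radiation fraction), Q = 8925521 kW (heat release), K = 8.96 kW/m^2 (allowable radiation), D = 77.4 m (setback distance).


tau*Q/(4*pi*K) = 0.35 * 8925521 / (4 * pi * 8.96) = 27744.9
sqrt(27744.9) = 166.568
H = 166.568 - 77.4 = 89.17

89.17 m


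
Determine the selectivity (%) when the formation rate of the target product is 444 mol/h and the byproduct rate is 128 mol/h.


Selectivity = desired / (desired + undesired) * 100
Total products = 444 + 128 = 572 mol/h
S = 444 / 572 * 100
= 0.7762 * 100
= 77.62 %

77.62 %


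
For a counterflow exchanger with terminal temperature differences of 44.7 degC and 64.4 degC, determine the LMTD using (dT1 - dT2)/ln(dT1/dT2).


LMTD = (dT1 - dT2) / ln(dT1/dT2)
= (44.7 - 64.4) / ln(44.7 / 64.4) = -19.7 / -0.36514 = 53.95

53.95 degC


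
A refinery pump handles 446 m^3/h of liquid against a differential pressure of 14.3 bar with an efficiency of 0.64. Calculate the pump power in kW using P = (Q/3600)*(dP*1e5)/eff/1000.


Q = 446 / 3600 = 0.123889 m^3/s
P = 0.123889 * (14.3 * 1e5) / 0.64 / 1000 = 276.8

276.8 kW


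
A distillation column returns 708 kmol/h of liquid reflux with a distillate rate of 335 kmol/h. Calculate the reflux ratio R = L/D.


Reflux ratio definition: R = L / D (liquid returned / distillate withdrawn)
L = 708 kmol/h, D = 335 kmol/h
R = 708 / 335 = 2.113

2.113


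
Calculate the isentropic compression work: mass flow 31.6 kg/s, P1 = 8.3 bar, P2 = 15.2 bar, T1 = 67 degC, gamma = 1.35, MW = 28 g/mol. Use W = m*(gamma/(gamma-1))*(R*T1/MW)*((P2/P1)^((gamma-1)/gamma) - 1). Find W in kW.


Isentropic work: W = m*(gamma/(gamma-1))*(R*T1/MW)*((P2/P1)^((gamma-1)/gamma) - 1)
T1 = 67 + 273.15 = 340.15 K
Pressure ratio = 15.2 / 8.3 = 1.83133
Exponent = (1.35 - 1)/1.35 = 0.259259
(P2/P1)^exp - 1 = 1.83133^0.259259 - 1 = 0.169835
W = 31.6 * 1.35 / 0.35 * 8.314 * 340.15 / 28 * 0.169835 = 2091

2091 kW


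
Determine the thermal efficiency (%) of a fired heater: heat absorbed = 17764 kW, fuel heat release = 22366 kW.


Furnace efficiency = Q_absorbed / Q_fuel * 100
= 17764 / 22366 * 100 = 79.42

79.42 %


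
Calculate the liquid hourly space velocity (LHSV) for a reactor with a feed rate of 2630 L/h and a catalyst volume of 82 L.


LHSV = volumetric feed rate / catalyst volume
= 2630 L/h / 82 L
= 32.07 h^-1

32.07 h^-1


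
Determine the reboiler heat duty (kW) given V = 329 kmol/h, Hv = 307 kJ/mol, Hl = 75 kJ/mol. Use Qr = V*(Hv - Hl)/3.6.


Qr = 329 * (307 - 75) / 3.6 = 329 * 232 / 3.6 = 21200

21200 kW


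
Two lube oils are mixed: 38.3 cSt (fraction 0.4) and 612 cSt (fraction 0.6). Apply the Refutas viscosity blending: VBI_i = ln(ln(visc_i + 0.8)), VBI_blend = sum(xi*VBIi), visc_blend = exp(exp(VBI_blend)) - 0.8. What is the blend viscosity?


Refutas method: VBN_i = 14.534*ln(ln(visc_i + 0.8)) + 10.975, blended linearly by mass fraction; since VBN is linear in VBI_i = ln(ln(visc_i + 0.8)) and the fractions sum to 1, blend VBI directly: visc = exp(exp(VBI_blend)) - 0.8
VBI_1 = ln(ln(38.3 + 0.8)) = 1.29913
VBI_2 = ln(ln(612 + 0.8)) = 1.85911
VBI_blend = 0.4 * 1.29913 + 0.6 * 1.85911 = 1.63512
visc_blend = exp(exp(1.63512)) - 0.8 = 168.2

168.2 cSt


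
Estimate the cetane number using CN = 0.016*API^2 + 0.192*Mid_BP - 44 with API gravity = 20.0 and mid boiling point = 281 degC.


CN = 0.016 * 20.0^2 + 0.192 * 281 - 44
CN = 6.4 + 53.952 - 44 = 16.352

16.352


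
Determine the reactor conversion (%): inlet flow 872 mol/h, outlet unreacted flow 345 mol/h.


X = (F_in - F_out) / F_in * 100
Moles reacted = 872 - 345 = 527
X = 527 / 872 * 100
= 0.6044 * 100
= 60.44 %

60.44 %


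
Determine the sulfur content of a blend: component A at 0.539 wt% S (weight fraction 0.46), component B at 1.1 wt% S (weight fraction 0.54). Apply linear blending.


Linear sulfur blending: S_blend = x1*S1 + x2*S2
Contribution 1: 0.46 * 0.539 = 0.24794 wt%
Contribution 2: 0.54 * 1.1 = 0.594 wt%
S_blend = 0.24794 + 0.594 = 0.84194

0.84194 wt%


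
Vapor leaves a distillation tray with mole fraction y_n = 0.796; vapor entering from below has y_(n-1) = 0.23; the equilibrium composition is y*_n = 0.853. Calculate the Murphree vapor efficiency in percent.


Murphree vapor efficiency: EMV = (y_n - y_(n-1)) / (y*_n - y_(n-1)) * 100
EMV = (0.796 - 0.23) / (0.853 - 0.23) * 100 = 0.566 / 0.623 * 100 = 90.85

90.85 %


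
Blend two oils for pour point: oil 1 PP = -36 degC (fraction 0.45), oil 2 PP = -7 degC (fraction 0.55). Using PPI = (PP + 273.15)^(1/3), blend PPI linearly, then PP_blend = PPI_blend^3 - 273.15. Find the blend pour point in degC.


PPI_1 = (-36 + 273.15)^(1/3) = 6.189768
PPI_2 = (-7 + 273.15)^(1/3) = 6.432436
PPI_blend = 0.45 * 6.189768 + 0.55 * 6.432436 = 6.323235
PP_blend = 6.323235^3 - 273.15 = 252.8238 - 273.15 = -20.33

-20.33 degC


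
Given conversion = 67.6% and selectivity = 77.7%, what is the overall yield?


Overall yield = conversion (%) * selectivity (%) / 100
Conversion = 67.6%, Selectivity = 77.7%
Y = 67.6 * 77.7 / 100
= 52.5252 %

52.5252 %


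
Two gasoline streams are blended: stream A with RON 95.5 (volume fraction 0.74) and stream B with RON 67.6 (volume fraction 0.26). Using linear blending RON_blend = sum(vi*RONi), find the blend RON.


Linear blending: RON_blend = sum(vi * RONi)
Contribution 1: 0.74 * 95.5 = 70.67
Contribution 2: 0.26 * 67.6 = 17.576
RON_blend = 70.67 + 17.576 = 88.246

88.246


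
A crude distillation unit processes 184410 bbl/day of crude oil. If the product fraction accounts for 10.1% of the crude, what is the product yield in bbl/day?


Crude throughput = 184410 bbl/day
Fraction yield = 10.1%
yield = throughput * fraction / 100
yield = 184410 * 10.1 / 100 = 18625.41

18625.41 bbl/day


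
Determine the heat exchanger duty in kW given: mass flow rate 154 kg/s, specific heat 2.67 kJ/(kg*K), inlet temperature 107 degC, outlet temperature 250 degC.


Q = m_dot * cp * delta_T
delta_T = 250 - 107 = 143 K
Q = 154 * 2.67 * 143
= 411.18 * 143
= 58798.74 kW

58798.74 kW


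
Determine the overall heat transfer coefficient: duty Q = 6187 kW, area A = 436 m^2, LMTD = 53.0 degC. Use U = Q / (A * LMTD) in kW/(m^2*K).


From Q = U*A*LMTD, U = Q / (A * LMTD)
U = 6187 / (436 * 53.0) = 6187 / 23108 = 0.2677

0.2677 kW/(m^2*K)


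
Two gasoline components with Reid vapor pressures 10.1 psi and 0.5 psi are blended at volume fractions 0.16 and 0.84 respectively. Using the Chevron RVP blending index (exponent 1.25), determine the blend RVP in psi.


Chevron index: RVP_blend = (sum xi*RVPi^1.25)^(1/1.25)
RVP^1.25 terms: 0.16 * 10.1^1.25 + 0.84 * 0.5^1.25 = 3.23403
RVP_blend = 3.23403^(1/1.25) = 2.557

2.557 psi


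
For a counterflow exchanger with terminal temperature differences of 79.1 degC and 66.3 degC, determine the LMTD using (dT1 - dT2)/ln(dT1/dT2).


LMTD = (dT1 - dT2) / ln(dT1/dT2)
= (79.1 - 66.3) / ln(79.1 / 66.3) = 12.8 / 0.176523 = 72.51

72.51 degC


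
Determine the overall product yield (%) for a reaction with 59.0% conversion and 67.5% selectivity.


Overall yield = conversion (%) * selectivity (%) / 100
Conversion = 59.0%, Selectivity = 67.5%
Y = 59.0 * 67.5 / 100
= 39.825 %

39.825 %


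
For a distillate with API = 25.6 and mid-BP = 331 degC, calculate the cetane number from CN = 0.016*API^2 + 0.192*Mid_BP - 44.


CN = 0.016 * 25.6^2 + 0.192 * 331 - 44
CN = 10.48576 + 63.552 - 44 = 30.03776

30.03776


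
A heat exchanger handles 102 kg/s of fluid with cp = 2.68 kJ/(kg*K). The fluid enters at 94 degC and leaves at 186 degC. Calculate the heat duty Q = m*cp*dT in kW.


Q = m_dot * cp * delta_T
delta_T = 186 - 94 = 92 K
Q = 102 * 2.68 * 92
= 273.36 * 92
= 25149.12 kW

25149.12 kW


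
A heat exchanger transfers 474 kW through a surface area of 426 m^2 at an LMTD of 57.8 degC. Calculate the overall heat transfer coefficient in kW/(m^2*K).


From Q = U*A*LMTD, U = Q / (A * LMTD)
U = 474 / (426 * 57.8) = 474 / 24622.8 = 0.01925

0.01925 kW/(m^2*K)


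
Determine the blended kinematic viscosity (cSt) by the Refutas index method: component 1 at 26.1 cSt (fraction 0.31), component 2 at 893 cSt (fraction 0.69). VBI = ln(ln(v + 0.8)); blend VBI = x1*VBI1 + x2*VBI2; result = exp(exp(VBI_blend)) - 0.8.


Refutas method: VBN_i = 14.534*ln(ln(visc_i + 0.8)) + 10.975, blended linearly by mass fraction; since VBN is linear in VBI_i = ln(ln(visc_i + 0.8)) and the fractions sum to 1, blend VBI directly: visc = exp(exp(VBI_blend)) - 0.8
VBI_1 = ln(ln(26.1 + 0.8)) = 1.19153
VBI_2 = ln(ln(893 + 0.8)) = 1.91626
VBI_blend = 0.31 * 1.19153 + 0.69 * 1.91626 = 1.69159
visc_blend = exp(exp(1.69159)) - 0.8 = 226.9

226.9 cSt


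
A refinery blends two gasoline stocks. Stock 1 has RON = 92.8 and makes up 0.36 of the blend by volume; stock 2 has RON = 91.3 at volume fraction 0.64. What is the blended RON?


Linear blending: RON_blend = sum(vi * RONi)
Contribution 1: 0.36 * 92.8 = 33.408
Contribution 2: 0.64 * 91.3 = 58.432
RON_blend = 33.408 + 58.432 = 91.84

91.84


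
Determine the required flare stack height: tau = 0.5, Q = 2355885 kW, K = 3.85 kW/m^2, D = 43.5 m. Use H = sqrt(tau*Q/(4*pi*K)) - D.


tau*Q/(4*pi*K) = 0.5 * 2355885 / (4 * pi * 3.85) = 24347.5
sqrt(24347.5) = 156.037
H = 156.037 - 43.5 = 112.5

112.5 m


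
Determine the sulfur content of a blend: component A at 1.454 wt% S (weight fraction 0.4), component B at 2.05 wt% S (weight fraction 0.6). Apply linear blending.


Linear sulfur blending: S_blend = x1*S1 + x2*S2
Contribution 1: 0.4 * 1.454 = 0.5816 wt%
Contribution 2: 0.6 * 2.05 = 1.23 wt%
S_blend = 0.5816 + 1.23 = 1.8116

1.8116 wt%


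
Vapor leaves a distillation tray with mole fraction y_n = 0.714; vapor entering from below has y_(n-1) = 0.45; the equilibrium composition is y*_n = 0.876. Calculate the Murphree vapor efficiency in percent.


Murphree vapor efficiency: EMV = (y_n - y_(n-1)) / (y*_n - y_(n-1)) * 100
EMV = (0.714 - 0.45) / (0.876 - 0.45) * 100 = 0.264 / 0.426 * 100 = 61.97

61.97 %


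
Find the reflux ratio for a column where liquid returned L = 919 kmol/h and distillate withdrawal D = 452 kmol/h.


Reflux ratio definition: R = L / D (liquid returned / distillate withdrawn)
L = 919 kmol/h, D = 452 kmol/h
R = 919 / 452 = 2.033

2.033


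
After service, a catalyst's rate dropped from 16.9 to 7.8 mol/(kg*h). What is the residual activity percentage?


Activity (%) = (rate_used / rate_fresh) * 100
rate_used = 7.8, rate_fresh = 16.9
= (7.8 / 16.9) * 100
= 0.4615 * 100 = 46.15

46.15 %


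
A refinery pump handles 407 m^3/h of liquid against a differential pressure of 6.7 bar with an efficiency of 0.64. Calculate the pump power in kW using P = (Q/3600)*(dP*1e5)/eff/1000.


Q = 407 / 3600 = 0.113056 m^3/s
P = 0.113056 * (6.7 * 1e5) / 0.64 / 1000 = 118.4

118.4 kW


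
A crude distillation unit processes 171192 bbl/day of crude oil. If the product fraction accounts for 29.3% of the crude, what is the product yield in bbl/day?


Crude throughput = 171192 bbl/day
Fraction yield = 29.3%
yield = throughput * fraction / 100
yield = 171192 * 29.3 / 100 = 50159.256

50159.256 bbl/day


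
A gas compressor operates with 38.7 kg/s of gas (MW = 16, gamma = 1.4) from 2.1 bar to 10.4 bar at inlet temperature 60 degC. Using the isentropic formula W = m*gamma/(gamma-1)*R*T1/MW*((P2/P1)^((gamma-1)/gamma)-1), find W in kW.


Isentropic work: W = m*(gamma/(gamma-1))*(R*T1/MW)*((P2/P1)^((gamma-1)/gamma) - 1)
T1 = 60 + 273.15 = 333.15 K
Pressure ratio = 10.4 / 2.1 = 4.95238
Exponent = (1.4 - 1)/1.4 = 0.285714
(P2/P1)^exp - 1 = 4.95238^0.285714 - 1 = 0.579494
W = 38.7 * 1.4 / 0.4 * 8.314 * 333.15 / 16 * 0.579494 = 13590

13590 kW


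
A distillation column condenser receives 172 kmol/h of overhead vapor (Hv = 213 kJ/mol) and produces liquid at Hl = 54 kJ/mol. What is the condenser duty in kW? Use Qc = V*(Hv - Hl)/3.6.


Qc = 172 * (213 - 54) / 3.6 = 172 * 159 / 3.6 = 7597

7597 kW


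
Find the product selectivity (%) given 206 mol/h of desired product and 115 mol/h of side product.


Selectivity = desired / (desired + undesired) * 100
Total products = 206 + 115 = 321 mol/h
S = 206 / 321 * 100
= 0.6417 * 100
= 64.17 %

64.17 %


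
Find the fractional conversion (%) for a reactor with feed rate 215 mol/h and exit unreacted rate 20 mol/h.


X = (F_in - F_out) / F_in * 100
Moles reacted = 215 - 20 = 195
X = 195 / 215 * 100
= 0.9070 * 100
= 90.70 %

90.70 %


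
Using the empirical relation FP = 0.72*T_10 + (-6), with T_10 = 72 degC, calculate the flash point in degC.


FP = 0.72 * 72 + (-6) = 45.84

45.84 degC


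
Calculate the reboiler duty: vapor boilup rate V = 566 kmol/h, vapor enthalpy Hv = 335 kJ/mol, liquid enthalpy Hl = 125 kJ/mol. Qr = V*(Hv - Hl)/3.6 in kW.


Qr = 566 * (335 - 125) / 3.6 = 566 * 210 / 3.6 = 33020

33020 kW


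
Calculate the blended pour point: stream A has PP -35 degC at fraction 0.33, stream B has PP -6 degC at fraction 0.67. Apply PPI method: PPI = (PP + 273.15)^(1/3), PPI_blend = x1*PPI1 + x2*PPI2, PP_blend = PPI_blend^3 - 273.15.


PPI_1 = (-35 + 273.15)^(1/3) = 6.198456
PPI_2 = (-6 + 273.15)^(1/3) = 6.440482
PPI_blend = 0.33 * 6.198456 + 0.67 * 6.440482 = 6.360613
PP_blend = 6.360613^3 - 273.15 = 257.3338 - 273.15 = -15.82

-15.82 degC


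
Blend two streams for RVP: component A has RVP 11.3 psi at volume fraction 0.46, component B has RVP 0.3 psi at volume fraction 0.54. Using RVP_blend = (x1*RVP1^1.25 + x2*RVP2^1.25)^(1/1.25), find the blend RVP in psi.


Chevron index: RVP_blend = (sum xi*RVPi^1.25)^(1/1.25)
RVP^1.25 terms: 0.46 * 11.3^1.25 + 0.54 * 0.3^1.25 = 9.65018
RVP_blend = 9.65018^(1/1.25) = 6.132

6.132 psi


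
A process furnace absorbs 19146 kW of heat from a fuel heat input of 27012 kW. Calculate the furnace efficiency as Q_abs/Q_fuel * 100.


Furnace efficiency = Q_absorbed / Q_fuel * 100
= 19146 / 27012 * 100 = 70.88

70.88 %


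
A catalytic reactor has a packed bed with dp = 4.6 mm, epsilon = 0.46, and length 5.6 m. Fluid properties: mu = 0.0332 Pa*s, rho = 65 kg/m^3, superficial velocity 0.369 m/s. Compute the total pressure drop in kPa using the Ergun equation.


dp = 4.6 mm = 0.0046 m
Viscous term = 150*0.0332*0.369*(1-0.46)^2 / (0.0046^2*0.46^3) = 260168
Inertial term = 1.75*65*0.369^2*(1-0.46) / (0.0046*0.46^3) = 18679.6
dP/L = 260168 + 18679.6 = 278848 Pa/m
dP = 278848 * 5.6 / 1000 = 1562 kPa

1562 kPa


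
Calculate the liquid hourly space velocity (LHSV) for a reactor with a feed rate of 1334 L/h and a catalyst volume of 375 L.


LHSV = volumetric feed rate / catalyst volume
= 1334 L/h / 375 L
= 3.557 h^-1

3.557 h^-1


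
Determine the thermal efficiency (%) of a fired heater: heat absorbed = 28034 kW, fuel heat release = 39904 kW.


Furnace efficiency = Q_absorbed / Q_fuel * 100
= 28034 / 39904 * 100 = 70.25

70.25 %


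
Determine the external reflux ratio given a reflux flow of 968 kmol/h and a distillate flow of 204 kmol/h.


Reflux ratio definition: R = L / D (liquid returned / distillate withdrawn)
L = 968 kmol/h, D = 204 kmol/h
R = 968 / 204 = 4.745

4.745


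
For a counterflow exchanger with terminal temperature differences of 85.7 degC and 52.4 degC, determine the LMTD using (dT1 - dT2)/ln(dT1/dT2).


LMTD = (dT1 - dT2) / ln(dT1/dT2)
= (85.7 - 52.4) / ln(85.7 / 52.4) = 33.3 / 0.491946 = 67.69

67.69 degC


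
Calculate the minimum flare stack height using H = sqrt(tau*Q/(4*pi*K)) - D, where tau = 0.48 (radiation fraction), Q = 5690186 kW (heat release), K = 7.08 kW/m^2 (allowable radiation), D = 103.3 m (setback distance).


tau*Q/(4*pi*K) = 0.48 * 5690186 / (4 * pi * 7.08) = 30699
sqrt(30699) = 175.211
H = 175.211 - 103.3 = 71.91

71.91 m


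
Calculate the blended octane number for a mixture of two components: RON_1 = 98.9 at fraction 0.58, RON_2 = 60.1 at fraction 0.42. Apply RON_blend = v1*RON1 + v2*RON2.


Linear blending: RON_blend = sum(vi * RONi)
Contribution 1: 0.58 * 98.9 = 57.362
Contribution 2: 0.42 * 60.1 = 25.242
RON_blend = 57.362 + 25.242 = 82.604

82.604


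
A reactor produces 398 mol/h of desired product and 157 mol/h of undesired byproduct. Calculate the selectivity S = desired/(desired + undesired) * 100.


Selectivity = desired / (desired + undesired) * 100
Total products = 398 + 157 = 555 mol/h
S = 398 / 555 * 100
= 0.7171 * 100
= 71.71 %

71.71 %


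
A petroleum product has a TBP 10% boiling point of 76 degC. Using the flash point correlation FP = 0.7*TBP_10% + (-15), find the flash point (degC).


FP = 0.7 * 76 + (-15) = 38.2

38.2 degC


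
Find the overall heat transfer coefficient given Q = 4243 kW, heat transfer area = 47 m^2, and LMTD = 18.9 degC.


From Q = U*A*LMTD, U = Q / (A * LMTD)
U = 4243 / (47 * 18.9) = 4243 / 888.3 = 4.777

4.777 kW/(m^2*K)


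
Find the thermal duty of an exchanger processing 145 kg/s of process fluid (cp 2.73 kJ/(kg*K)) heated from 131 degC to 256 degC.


Q = m_dot * cp * delta_T
delta_T = 256 - 131 = 125 K
Q = 145 * 2.73 * 125
= 395.85 * 125
= 49481.25 kW

49481.25 kW


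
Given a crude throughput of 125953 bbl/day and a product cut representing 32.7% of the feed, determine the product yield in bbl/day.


Crude throughput = 125953 bbl/day
Fraction yield = 32.7%
yield = throughput * fraction / 100
yield = 125953 * 32.7 / 100 = 41186.631

41186.631 bbl/day


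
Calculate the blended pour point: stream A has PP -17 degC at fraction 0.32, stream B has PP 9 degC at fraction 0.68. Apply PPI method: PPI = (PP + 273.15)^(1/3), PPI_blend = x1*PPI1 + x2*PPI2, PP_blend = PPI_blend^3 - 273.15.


PPI_1 = (-17 + 273.15)^(1/3) = 6.350844
PPI_2 = (9 + 273.15)^(1/3) = 6.558835
PPI_blend = 0.32 * 6.350844 + 0.68 * 6.558835 = 6.492278
PP_blend = 6.492278^3 - 273.15 = 273.6474 - 273.15 = 0.5

0.5 degC


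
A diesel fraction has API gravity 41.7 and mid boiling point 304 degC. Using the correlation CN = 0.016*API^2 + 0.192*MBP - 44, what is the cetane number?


CN = 0.016 * 41.7^2 + 0.192 * 304 - 44
CN = 27.82224 + 58.368 - 44 = 42.19024

42.19024


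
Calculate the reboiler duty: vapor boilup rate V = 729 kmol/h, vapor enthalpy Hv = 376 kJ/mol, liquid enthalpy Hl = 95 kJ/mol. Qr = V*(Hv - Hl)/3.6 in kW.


Qr = 729 * (376 - 95) / 3.6 = 729 * 281 / 3.6 = 56900

56900 kW


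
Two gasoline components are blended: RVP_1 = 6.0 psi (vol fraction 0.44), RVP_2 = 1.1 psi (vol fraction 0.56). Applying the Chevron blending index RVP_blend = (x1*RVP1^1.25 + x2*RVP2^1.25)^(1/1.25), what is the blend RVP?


Chevron index: RVP_blend = (sum xi*RVPi^1.25)^(1/1.25)
RVP^1.25 terms: 0.44 * 6.0^1.25 + 0.56 * 1.1^1.25 = 4.76268
RVP_blend = 4.76268^(1/1.25) = 3.486

3.486 psi


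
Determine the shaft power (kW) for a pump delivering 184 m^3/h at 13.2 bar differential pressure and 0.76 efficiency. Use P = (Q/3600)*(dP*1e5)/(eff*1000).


Q = 184 / 3600 = 0.0511111 m^3/s
P = 0.0511111 * (13.2 * 1e5) / 0.76 / 1000 = 88.77

88.77 kW


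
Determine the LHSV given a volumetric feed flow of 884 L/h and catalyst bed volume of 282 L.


LHSV = volumetric feed rate / catalyst volume
= 884 L/h / 282 L
= 3.135 h^-1

3.135 h^-1


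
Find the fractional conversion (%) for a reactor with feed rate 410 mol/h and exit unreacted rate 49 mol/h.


X = (F_in - F_out) / F_in * 100
Moles reacted = 410 - 49 = 361
X = 361 / 410 * 100
= 0.8805 * 100
= 88.05 %

88.05 %


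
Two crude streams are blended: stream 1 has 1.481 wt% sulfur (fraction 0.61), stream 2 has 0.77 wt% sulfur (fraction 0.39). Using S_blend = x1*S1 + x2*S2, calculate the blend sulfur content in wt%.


Linear sulfur blending: S_blend = x1*S1 + x2*S2
Contribution 1: 0.61 * 1.481 = 0.90341 wt%
Contribution 2: 0.39 * 0.77 = 0.3003 wt%
S_blend = 0.90341 + 0.3003 = 1.20371

1.20371 wt%


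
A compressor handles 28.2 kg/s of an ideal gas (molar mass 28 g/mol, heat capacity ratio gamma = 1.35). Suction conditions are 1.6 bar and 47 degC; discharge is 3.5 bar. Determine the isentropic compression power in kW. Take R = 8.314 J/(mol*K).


Isentropic work: W = m*(gamma/(gamma-1))*(R*T1/MW)*((P2/P1)^((gamma-1)/gamma) - 1)
T1 = 47 + 273.15 = 320.15 K
Pressure ratio = 3.5 / 1.6 = 2.1875
Exponent = (1.35 - 1)/1.35 = 0.259259
(P2/P1)^exp - 1 = 2.1875^0.259259 - 1 = 0.224996
W = 28.2 * 1.35 / 0.35 * 8.314 * 320.15 / 28 * 0.224996 = 2326

2326 kW


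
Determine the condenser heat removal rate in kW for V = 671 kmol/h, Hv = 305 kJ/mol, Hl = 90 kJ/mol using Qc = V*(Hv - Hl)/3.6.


Qc = 671 * (305 - 90) / 3.6 = 671 * 215 / 3.6 = 40070

40070 kW


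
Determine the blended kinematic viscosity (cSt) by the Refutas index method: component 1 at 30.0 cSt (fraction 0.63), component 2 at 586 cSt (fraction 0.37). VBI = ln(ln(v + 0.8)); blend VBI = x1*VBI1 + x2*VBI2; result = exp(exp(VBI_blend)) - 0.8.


Refutas method: VBN_i = 14.534*ln(ln(visc_i + 0.8)) + 10.975, blended linearly by mass fraction; since VBN is linear in VBI_i = ln(ln(visc_i + 0.8)) and the fractions sum to 1, blend VBI directly: visc = exp(exp(VBI_blend)) - 0.8
VBI_1 = ln(ln(30.0 + 0.8)) = 1.23184
VBI_2 = ln(ln(586 + 0.8)) = 1.85233
VBI_blend = 0.63 * 1.23184 + 0.37 * 1.85233 = 1.46142
visc_blend = exp(exp(1.46142)) - 0.8 = 73.80

73.80 cSt


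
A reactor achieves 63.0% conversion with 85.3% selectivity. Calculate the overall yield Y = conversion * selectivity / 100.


Overall yield = conversion (%) * selectivity (%) / 100
Conversion = 63.0%, Selectivity = 85.3%
Y = 63.0 * 85.3 / 100
= 53.739 %

53.739 %


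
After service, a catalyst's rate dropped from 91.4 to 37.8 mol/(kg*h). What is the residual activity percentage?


Activity (%) = (rate_used / rate_fresh) * 100
rate_used = 37.8, rate_fresh = 91.4
= (37.8 / 91.4) * 100
= 0.4136 * 100 = 41.36

41.36 %


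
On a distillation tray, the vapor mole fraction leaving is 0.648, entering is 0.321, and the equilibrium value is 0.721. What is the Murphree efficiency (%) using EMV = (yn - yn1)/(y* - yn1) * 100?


Murphree vapor efficiency: EMV = (y_n - y_(n-1)) / (y*_n - y_(n-1)) * 100
EMV = (0.648 - 0.321) / (0.721 - 0.321) * 100 = 0.327 / 0.4 * 100 = 81.75

81.75 %


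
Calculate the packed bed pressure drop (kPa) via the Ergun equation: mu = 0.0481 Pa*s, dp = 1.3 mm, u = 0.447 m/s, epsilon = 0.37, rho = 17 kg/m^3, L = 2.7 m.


dp = 1.3 mm = 0.0013 m
Viscous term = 150*0.0481*0.447*(1-0.37)^2 / (0.0013^2*0.37^3) = 14953200
Inertial term = 1.75*17*0.447^2*(1-0.37) / (0.0013*0.37^3) = 56871.4
dP/L = 14953200 + 56871.4 = 15010100 Pa/m
dP = 15010100 * 2.7 / 1000 = 40530 kPa

40530 kPa


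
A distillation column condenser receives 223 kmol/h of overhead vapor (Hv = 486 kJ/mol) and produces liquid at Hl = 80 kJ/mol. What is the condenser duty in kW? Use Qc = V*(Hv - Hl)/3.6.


Qc = 223 * (486 - 80) / 3.6 = 223 * 406 / 3.6 = 25150

25150 kW


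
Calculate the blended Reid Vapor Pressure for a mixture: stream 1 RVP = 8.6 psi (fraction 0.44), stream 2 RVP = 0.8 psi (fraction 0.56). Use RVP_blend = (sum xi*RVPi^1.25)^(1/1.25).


Chevron index: RVP_blend = (sum xi*RVPi^1.25)^(1/1.25)
RVP^1.25 terms: 0.44 * 8.6^1.25 + 0.56 * 0.8^1.25 = 6.9037
RVP_blend = 6.9037^(1/1.25) = 4.691

4.691 psi


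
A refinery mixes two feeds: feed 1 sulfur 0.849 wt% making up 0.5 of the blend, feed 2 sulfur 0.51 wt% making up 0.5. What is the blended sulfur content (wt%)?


Linear sulfur blending: S_blend = x1*S1 + x2*S2
Contribution 1: 0.5 * 0.849 = 0.4245 wt%
Contribution 2: 0.5 * 0.51 = 0.255 wt%
S_blend = 0.4245 + 0.255 = 0.6795

0.6795 wt%


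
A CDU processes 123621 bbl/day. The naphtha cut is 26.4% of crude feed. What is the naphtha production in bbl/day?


Crude throughput = 123621 bbl/day
Fraction yield = 26.4%
yield = throughput * fraction / 100
yield = 123621 * 26.4 / 100 = 32635.944

32635.944 bbl/day


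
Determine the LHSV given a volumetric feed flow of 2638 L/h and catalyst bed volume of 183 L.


LHSV = volumetric feed rate / catalyst volume
= 2638 L/h / 183 L
= 14.42 h^-1

14.42 h^-1


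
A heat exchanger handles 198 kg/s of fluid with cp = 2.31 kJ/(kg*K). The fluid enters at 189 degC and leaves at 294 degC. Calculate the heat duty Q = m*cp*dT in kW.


Q = m_dot * cp * delta_T
delta_T = 294 - 189 = 105 K
Q = 198 * 2.31 * 105
= 457.38 * 105
= 48024.9 kW

48024.9 kW


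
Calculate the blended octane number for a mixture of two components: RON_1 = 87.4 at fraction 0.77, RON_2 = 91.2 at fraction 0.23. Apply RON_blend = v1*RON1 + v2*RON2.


Linear blending: RON_blend = sum(vi * RONi)
Contribution 1: 0.77 * 87.4 = 67.298
Contribution 2: 0.23 * 91.2 = 20.976
RON_blend = 67.298 + 20.976 = 88.274

88.274


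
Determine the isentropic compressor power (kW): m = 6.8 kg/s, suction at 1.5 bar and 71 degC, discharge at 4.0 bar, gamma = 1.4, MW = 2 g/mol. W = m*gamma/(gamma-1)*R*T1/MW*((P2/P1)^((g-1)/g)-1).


Isentropic work: W = m*(gamma/(gamma-1))*(R*T1/MW)*((P2/P1)^((gamma-1)/gamma) - 1)
T1 = 71 + 273.15 = 344.15 K
Pressure ratio = 4.0 / 1.5 = 2.66667
Exponent = (1.4 - 1)/1.4 = 0.285714
(P2/P1)^exp - 1 = 2.66667^0.285714 - 1 = 0.323443
W = 6.8 * 1.4 / 0.4 * 8.314 * 344.15 / 2 * 0.323443 = 11010

11010 kW


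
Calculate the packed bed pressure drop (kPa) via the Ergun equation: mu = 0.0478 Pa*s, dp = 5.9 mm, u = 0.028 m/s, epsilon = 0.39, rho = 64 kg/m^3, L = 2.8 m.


dp = 5.9 mm = 0.0059 m
Viscous term = 150*0.0478*0.028*(1-0.39)^2 / (0.0059^2*0.39^3) = 36177.5
Inertial term = 1.75*64*0.028^2*(1-0.39) / (0.0059*0.39^3) = 153.045
dP/L = 36177.5 + 153.045 = 36330.5 Pa/m
dP = 36330.5 * 2.8 / 1000 = 101.7 kPa

101.7 kPa


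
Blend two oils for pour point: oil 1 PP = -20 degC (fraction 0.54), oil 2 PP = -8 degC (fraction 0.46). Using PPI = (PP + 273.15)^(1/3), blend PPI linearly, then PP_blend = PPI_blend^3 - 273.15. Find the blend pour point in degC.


PPI_1 = (-20 + 273.15)^(1/3) = 6.325953
PPI_2 = (-8 + 273.15)^(1/3) = 6.42437
PPI_blend = 0.54 * 6.325953 + 0.46 * 6.42437 = 6.371225
PP_blend = 6.371225^3 - 273.15 = 258.624 - 273.15 = -14.53

-14.53 degC


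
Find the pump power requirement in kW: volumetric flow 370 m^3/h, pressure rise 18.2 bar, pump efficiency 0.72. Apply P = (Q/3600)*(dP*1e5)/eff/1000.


Q = 370 / 3600 = 0.102778 m^3/s
P = 0.102778 * (18.2 * 1e5) / 0.72 / 1000 = 259.8

259.8 kW


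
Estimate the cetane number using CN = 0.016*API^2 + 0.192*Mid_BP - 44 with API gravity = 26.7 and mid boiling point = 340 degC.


CN = 0.016 * 26.7^2 + 0.192 * 340 - 44
CN = 11.40624 + 65.28 - 44 = 32.68624

32.68624


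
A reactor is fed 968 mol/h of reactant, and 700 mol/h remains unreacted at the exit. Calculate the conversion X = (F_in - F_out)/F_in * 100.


X = (F_in - F_out) / F_in * 100
Moles reacted = 968 - 700 = 268
X = 268 / 968 * 100
= 0.2769 * 100
= 27.69 %

27.69 %


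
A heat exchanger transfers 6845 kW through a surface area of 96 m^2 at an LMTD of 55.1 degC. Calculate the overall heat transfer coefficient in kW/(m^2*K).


From Q = U*A*LMTD, U = Q / (A * LMTD)
U = 6845 / (96 * 55.1) = 6845 / 5289.6 = 1.294

1.294 kW/(m^2*K)


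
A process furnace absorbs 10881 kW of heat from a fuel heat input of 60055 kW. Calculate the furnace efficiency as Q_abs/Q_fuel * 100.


Furnace efficiency = Q_absorbed / Q_fuel * 100
= 10881 / 60055 * 100 = 18.12

18.12 %


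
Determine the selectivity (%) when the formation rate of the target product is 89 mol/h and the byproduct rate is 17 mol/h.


Selectivity = desired / (desired + undesired) * 100
Total products = 89 + 17 = 106 mol/h
S = 89 / 106 * 100
= 0.8396 * 100
= 83.96 %

83.96 %


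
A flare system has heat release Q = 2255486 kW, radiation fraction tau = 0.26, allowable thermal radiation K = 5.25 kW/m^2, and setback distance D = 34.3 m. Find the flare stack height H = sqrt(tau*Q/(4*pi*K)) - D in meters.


tau*Q/(4*pi*K) = 0.26 * 2255486 / (4 * pi * 5.25) = 8888.82
sqrt(8888.82) = 94.2805
H = 94.2805 - 34.3 = 59.98

59.98 m


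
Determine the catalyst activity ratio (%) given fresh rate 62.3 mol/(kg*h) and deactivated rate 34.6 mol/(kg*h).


Activity (%) = (rate_used / rate_fresh) * 100
rate_used = 34.6, rate_fresh = 62.3
= (34.6 / 62.3) * 100
= 0.5554 * 100 = 55.54

55.54 %


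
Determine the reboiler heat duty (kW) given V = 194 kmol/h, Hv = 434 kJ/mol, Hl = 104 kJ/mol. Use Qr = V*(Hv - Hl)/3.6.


Qr = 194 * (434 - 104) / 3.6 = 194 * 330 / 3.6 = 17780

17780 kW


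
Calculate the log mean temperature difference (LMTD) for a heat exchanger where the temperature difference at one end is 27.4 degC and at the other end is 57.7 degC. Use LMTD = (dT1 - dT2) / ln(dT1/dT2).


LMTD = (dT1 - dT2) / ln(dT1/dT2)
= (27.4 - 57.7) / ln(27.4 / 57.7) = -30.3 / -0.744714 = 40.69

40.69 degC


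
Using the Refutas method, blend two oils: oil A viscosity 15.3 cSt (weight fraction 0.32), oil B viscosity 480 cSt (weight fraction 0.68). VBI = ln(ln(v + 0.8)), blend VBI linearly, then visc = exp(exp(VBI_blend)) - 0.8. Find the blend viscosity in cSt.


Refutas method: VBN_i = 14.534*ln(ln(visc_i + 0.8)) + 10.975, blended linearly by mass fraction; since VBN is linear in VBI_i = ln(ln(visc_i + 0.8)) and the fractions sum to 1, blend VBI directly: visc = exp(exp(VBI_blend)) - 0.8
VBI_1 = ln(ln(15.3 + 0.8)) = 1.02203
VBI_2 = ln(ln(480 + 0.8)) = 1.82058
VBI_blend = 0.32 * 1.02203 + 0.68 * 1.82058 = 1.56504
visc_blend = exp(exp(1.56504)) - 0.8 = 118.6

118.6 cSt


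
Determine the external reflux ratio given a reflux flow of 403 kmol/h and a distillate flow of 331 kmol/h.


Reflux ratio definition: R = L / D (liquid returned / distillate withdrawn)
L = 403 kmol/h, D = 331 kmol/h
R = 403 / 331 = 1.218

1.218
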